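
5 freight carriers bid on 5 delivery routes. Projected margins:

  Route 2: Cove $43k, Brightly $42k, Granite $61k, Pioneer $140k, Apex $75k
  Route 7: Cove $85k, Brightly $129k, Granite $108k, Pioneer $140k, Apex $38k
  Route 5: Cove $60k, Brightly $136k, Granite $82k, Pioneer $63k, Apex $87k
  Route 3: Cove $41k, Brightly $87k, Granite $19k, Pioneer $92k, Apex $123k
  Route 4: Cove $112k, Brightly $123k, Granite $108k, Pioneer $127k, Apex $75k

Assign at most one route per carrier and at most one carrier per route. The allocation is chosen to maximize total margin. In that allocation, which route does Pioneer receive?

Pioneer receives Route 2.

Optimal: Cove→Route 4 ($112k), Brightly→Route 5 ($136k), Granite→Route 7 ($108k), Pioneer→Route 2 ($140k), Apex→Route 3 ($123k) — total 112+136+108+140+123 = $619k.
Column-greedy (each route in turn goes to its best remaining carrier) gives $505k, worse by 114.
Swapping Cove↔Brightly (Cove→Route 5 $60k, Brightly→Route 4 $123k) loses 65.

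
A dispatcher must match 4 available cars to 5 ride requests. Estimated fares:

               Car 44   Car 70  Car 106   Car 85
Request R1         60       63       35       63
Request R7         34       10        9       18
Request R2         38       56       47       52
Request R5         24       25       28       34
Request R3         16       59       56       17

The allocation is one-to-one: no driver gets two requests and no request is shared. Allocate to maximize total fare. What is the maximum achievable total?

Maximum total: $209

Treat this as an assignment problem: match each driver to one request.
Optimal: Car 44→Request R7 ($34), Car 70→Request R2 ($56), Car 106→Request R3 ($56), Car 85→Request R1 ($63) — total 34+56+56+63 = $209.
Column-greedy (each request in turn goes to its best remaining driver) gives $177, worse by 32.
Swapping Car 70↔Car 85 (Car 70→Request R1 $63, Car 85→Request R2 $52) loses 4.
Every other assignment is strictly worse.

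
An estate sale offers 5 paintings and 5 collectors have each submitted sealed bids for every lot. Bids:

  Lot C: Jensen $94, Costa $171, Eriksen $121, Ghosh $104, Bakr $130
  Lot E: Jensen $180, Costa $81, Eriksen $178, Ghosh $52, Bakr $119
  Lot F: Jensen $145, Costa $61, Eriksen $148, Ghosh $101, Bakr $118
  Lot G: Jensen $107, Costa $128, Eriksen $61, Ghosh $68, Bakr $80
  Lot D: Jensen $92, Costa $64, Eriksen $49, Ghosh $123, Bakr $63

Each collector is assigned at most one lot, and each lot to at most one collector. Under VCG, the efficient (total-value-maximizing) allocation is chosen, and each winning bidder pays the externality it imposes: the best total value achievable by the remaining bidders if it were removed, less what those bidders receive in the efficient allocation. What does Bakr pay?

Bakr pays $43.

Efficient allocation: Jensen→Lot E ($180), Costa→Lot G ($128), Eriksen→Lot F ($148), Ghosh→Lot D ($123), Bakr→Lot C ($130); total welfare W = $709.
Bakr receives Lot C at value $130, so the others get W − 130 = $579.
Without Bakr: best allocation of the remaining 4 bidders over all 5 lots is Jensen→Lot E ($180), Costa→Lot C ($171), Eriksen→Lot F ($148), Ghosh→Lot D ($123), total $622.
VCG payment = (others' best without Bakr) − (others' welfare with Bakr) = 622 − 579 = $43.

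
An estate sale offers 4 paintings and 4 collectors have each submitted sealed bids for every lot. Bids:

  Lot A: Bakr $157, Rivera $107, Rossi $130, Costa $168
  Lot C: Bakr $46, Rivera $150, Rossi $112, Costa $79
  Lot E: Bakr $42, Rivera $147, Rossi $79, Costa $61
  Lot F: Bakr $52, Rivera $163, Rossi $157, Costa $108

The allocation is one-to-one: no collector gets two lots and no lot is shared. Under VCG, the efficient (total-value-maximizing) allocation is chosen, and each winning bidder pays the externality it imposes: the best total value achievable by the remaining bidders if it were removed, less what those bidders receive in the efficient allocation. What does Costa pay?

Costa pays $3.

Efficient allocation: Bakr→Lot A ($157), Rivera→Lot E ($147), Rossi→Lot F ($157), Costa→Lot C ($79); total welfare W = $540.
Costa receives Lot C at value $79, so the others get W − 79 = $461.
Without Costa: best allocation of the remaining 3 bidders over all 4 lots is Bakr→Lot A ($157), Rivera→Lot C ($150), Rossi→Lot F ($157), total $464.
VCG payment = (others' best without Costa) − (others' welfare with Costa) = 464 − 461 = $3.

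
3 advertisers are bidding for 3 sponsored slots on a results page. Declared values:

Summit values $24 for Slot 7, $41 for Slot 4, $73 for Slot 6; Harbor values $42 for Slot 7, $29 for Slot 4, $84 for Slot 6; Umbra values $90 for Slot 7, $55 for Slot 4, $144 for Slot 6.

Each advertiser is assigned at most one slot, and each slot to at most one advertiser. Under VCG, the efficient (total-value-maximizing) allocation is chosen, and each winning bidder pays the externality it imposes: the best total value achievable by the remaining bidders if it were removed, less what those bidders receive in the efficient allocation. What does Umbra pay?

Efficient allocation: Summit→Slot 4 ($41), Harbor→Slot 7 ($42), Umbra→Slot 6 ($144); total welfare W = $227.
Umbra receives Slot 6 at value $144, so the others get W − 144 = $83.
Without Umbra: best allocation of the remaining 2 bidders over all 3 slots is Summit→Slot 4 ($41), Harbor→Slot 6 ($84), total $125.
VCG payment = (others' best without Umbra) − (others' welfare with Umbra) = 125 − 83 = $42.

Umbra pays $42.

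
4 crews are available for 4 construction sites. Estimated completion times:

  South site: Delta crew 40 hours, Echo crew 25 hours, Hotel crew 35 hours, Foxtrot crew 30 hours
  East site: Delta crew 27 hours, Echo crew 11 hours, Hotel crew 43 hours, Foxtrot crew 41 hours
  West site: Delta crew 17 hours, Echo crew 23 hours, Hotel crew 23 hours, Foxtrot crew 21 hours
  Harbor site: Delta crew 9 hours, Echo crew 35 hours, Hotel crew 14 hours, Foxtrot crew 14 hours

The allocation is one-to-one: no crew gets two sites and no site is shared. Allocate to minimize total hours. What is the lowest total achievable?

Treat this as an assignment problem: match each crew to one site.
Optimal: Delta crew→West site (17 hours), Echo crew→East site (11 hours), Hotel crew→Harbor site (14 hours), Foxtrot crew→South site (30 hours) — total 17+11+14+30 = 72 hours.
Min-entry greedy (repeatedly take the single cheapest remaining cell) gives 76 hours, worse by 4.
No other one-to-one assignment undercuts 72 hours.

Minimum total: 72 hours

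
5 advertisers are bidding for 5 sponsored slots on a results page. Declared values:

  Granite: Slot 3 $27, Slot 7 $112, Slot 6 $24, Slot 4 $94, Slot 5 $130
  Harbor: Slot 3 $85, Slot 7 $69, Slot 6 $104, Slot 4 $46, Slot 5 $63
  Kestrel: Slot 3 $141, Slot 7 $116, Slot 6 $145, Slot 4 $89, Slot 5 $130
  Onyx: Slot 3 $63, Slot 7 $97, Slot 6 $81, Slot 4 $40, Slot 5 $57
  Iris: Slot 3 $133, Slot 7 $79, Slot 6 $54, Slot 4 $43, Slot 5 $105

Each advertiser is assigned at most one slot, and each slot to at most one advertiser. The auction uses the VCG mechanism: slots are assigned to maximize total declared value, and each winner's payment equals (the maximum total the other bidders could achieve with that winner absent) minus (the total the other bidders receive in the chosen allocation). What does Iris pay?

Efficient allocation: Granite→Slot 4 ($94), Harbor→Slot 6 ($104), Kestrel→Slot 5 ($130), Onyx→Slot 7 ($97), Iris→Slot 3 ($133); total welfare W = $558.
Iris receives Slot 3 at value $133, so the others get W − 133 = $425.
Without Iris: best allocation of the remaining 4 bidders over all 5 slots is Granite→Slot 5 ($130), Harbor→Slot 6 ($104), Kestrel→Slot 3 ($141), Onyx→Slot 7 ($97), total $472.
VCG payment = (others' best without Iris) − (others' welfare with Iris) = 472 − 425 = $47.

Iris pays $47.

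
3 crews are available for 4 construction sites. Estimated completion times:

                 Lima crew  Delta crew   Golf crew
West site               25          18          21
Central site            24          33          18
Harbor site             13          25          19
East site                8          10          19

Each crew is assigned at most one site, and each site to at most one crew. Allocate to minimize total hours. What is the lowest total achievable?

Min total: 41 hours

This is a one-to-one assignment (minimum-cost bipartite matching).
Optimal: Lima crew→Harbor site (13 hours), Delta crew→East site (10 hours), Golf crew→Central site (18 hours) — total 13+10+18 = 41 hours.
Column-greedy (each site in turn goes to its cheapest remaining crew) gives 49 hours, worse by 8.
Swapping Golf crew↔Lima crew (Golf crew→Harbor site 19 hours, Lima crew→Central site 24 hours) adds 12.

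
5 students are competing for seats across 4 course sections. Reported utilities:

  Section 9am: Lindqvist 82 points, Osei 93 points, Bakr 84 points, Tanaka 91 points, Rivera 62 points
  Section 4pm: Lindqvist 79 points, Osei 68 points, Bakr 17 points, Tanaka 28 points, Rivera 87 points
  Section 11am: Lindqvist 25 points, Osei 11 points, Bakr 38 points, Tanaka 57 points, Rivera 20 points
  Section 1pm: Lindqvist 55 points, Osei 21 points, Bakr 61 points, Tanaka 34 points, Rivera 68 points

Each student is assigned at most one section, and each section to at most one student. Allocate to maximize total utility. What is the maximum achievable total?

Max total: 298 points

This is a one-to-one assignment (maximum-weight bipartite matching).
Optimal: Osei→Section 9am (93 points), Rivera→Section 4pm (87 points), Tanaka→Section 11am (57 points), Bakr→Section 1pm (61 points) — total 93+87+57+61 = 298 points.
Row-greedy (each student in turn takes its best remaining section) gives 268 points, worse by 30.
Checked against all permutations: 298 points is optimal.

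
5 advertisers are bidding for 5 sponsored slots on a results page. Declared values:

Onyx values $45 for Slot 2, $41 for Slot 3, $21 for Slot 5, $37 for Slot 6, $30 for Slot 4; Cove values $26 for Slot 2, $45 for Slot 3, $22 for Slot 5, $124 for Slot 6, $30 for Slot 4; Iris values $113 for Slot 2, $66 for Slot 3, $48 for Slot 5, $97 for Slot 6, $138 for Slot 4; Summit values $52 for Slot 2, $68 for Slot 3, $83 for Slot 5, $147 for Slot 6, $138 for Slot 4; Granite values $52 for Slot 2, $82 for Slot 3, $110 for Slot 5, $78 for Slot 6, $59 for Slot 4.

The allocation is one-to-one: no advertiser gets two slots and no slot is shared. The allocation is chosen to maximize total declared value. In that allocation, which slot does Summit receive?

This is the linear assignment problem.
Optimal: Onyx→Slot 3 ($41), Cove→Slot 6 ($124), Iris→Slot 2 ($113), Summit→Slot 4 ($138), Granite→Slot 5 ($110) — total 41+124+113+138+110 = $526.
Max-entry greedy (repeatedly take the single best remaining cell) gives $485, worse by 41.
Next-best assignment: Onyx→Slot 2, Cove→Slot 3, Iris→Slot 4, Summit→Slot 6, Granite→Slot 5 = $485.
Summit's own top slot is Slot 6 ($147), but forcing Summit→Slot 6 and reassigning the rest optimally gives only $485 — worse by 41.

Summit receives Slot 4.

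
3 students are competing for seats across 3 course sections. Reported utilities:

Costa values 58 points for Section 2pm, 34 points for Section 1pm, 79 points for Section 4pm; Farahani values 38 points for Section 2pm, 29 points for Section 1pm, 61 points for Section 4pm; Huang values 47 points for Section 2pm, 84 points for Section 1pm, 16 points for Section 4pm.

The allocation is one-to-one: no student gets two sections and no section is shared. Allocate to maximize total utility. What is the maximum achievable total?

Maximum total: 203 points

Optimal: Costa→Section 2pm (58 points), Farahani→Section 4pm (61 points), Huang→Section 1pm (84 points) — total 58+61+84 = 203 points.
Row-greedy (each student in turn takes its best remaining section) gives 201 points, worse by 2.
Next-best assignment: Costa→Section 4pm, Farahani→Section 2pm, Huang→Section 1pm = 201 points.
Swapping Farahani↔Costa (Farahani→Section 2pm 38 points, Costa→Section 4pm 79 points) loses 2.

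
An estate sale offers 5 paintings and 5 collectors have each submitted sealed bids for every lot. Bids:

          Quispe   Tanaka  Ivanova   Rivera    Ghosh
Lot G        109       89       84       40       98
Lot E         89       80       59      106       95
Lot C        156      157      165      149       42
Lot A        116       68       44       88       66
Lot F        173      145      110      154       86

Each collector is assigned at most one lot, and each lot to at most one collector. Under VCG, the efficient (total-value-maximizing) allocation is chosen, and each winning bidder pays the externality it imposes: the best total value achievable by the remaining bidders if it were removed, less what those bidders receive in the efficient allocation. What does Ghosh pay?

Ghosh pays $1.

Efficient allocation: Quispe→Lot A ($116), Tanaka→Lot F ($145), Ivanova→Lot C ($165), Rivera→Lot E ($106), Ghosh→Lot G ($98); total welfare W = $630.
Ghosh receives Lot G at value $98, so the others get W − 98 = $532.
Without Ghosh: best allocation of the remaining 4 bidders over all 5 lots is Quispe→Lot F ($173), Tanaka→Lot G ($89), Ivanova→Lot C ($165), Rivera→Lot E ($106), total $533.
VCG payment = (others' best without Ghosh) − (others' welfare with Ghosh) = 533 − 532 = $1.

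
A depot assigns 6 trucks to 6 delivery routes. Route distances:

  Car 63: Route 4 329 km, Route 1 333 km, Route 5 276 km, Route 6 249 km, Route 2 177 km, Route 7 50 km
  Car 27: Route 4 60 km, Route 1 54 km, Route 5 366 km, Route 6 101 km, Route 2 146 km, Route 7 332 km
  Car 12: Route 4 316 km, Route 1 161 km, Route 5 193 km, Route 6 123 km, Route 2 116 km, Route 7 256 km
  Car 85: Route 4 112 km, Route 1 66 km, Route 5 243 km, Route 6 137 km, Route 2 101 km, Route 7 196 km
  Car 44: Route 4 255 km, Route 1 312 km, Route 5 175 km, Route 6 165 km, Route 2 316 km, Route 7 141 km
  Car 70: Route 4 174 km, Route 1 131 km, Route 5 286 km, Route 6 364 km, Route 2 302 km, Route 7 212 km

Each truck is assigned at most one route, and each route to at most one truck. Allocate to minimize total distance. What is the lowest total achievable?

Min total: 640 km

Optimal: Car 63→Route 7 (50 km), Car 27→Route 4 (60 km), Car 12→Route 6 (123 km), Car 85→Route 2 (101 km), Car 44→Route 5 (175 km), Car 70→Route 1 (131 km) — total 50+60+123+101+175+131 = 640 km.
Column-greedy (each route in turn goes to its cheapest remaining truck) gives 813 km, worse by 173.
No other one-to-one assignment undercuts 640 km.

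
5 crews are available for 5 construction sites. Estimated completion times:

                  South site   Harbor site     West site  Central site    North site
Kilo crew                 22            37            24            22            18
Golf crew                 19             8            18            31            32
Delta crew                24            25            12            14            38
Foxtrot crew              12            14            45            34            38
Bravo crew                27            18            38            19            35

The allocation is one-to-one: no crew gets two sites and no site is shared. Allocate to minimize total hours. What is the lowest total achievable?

Minimum total: 69 hours

This is the linear assignment problem.
Optimal: Kilo crew→North site (18 hours), Golf crew→Harbor site (8 hours), Delta crew→West site (12 hours), Foxtrot crew→South site (12 hours), Bravo crew→Central site (19 hours) — total 18+8+12+12+19 = 69 hours.
Swapping Kilo crew↔Foxtrot crew (Kilo crew→South site 22 hours, Foxtrot crew→North site 38 hours) adds 30.
No other one-to-one assignment undercuts 69 hours.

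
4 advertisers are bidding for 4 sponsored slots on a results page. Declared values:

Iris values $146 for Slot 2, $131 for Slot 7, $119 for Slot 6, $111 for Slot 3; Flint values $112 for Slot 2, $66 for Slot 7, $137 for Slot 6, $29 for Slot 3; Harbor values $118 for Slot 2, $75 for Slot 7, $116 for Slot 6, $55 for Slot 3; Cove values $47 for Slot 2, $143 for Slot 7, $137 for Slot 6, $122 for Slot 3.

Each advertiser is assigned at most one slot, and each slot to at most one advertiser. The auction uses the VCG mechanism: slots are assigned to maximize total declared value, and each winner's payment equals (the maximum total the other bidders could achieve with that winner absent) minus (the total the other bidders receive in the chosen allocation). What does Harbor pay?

Efficient allocation: Iris→Slot 3 ($111), Flint→Slot 6 ($137), Harbor→Slot 2 ($118), Cove→Slot 7 ($143); total welfare W = $509.
Harbor receives Slot 2 at value $118, so the others get W − 118 = $391.
Without Harbor: best allocation of the remaining 3 bidders over all 4 slots is Iris→Slot 2 ($146), Flint→Slot 6 ($137), Cove→Slot 7 ($143), total $426.
VCG payment = (others' best without Harbor) − (others' welfare with Harbor) = 426 − 391 = $35.

Harbor pays $35.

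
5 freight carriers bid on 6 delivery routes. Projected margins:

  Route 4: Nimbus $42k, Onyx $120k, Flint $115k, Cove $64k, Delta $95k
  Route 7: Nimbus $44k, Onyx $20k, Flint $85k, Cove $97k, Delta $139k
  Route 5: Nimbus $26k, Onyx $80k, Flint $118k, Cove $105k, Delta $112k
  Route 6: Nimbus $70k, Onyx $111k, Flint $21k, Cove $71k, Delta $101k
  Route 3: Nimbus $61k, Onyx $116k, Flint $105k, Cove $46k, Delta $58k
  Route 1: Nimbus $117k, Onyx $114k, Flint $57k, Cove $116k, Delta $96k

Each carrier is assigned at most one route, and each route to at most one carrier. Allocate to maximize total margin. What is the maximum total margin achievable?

Optimal: Nimbus→Route 1 ($117k), Onyx→Route 3 ($116k), Flint→Route 4 ($115k), Cove→Route 5 ($105k), Delta→Route 7 ($139k) — total 117+116+115+105+139 = $592k.
Row-greedy (each carrier in turn takes its best remaining route) gives $553k, worse by 39.
Every other assignment is strictly worse.

Maximum total: $592k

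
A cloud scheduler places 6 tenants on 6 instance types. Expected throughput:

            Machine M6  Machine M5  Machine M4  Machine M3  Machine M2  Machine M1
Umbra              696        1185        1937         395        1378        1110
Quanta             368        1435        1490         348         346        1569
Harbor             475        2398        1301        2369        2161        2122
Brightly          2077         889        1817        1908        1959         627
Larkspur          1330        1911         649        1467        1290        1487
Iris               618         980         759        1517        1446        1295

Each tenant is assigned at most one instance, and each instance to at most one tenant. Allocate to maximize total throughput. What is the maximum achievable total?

Optimal: Umbra→Machine M4 (1937 ops/s), Quanta→Machine M1 (1569 ops/s), Harbor→Machine M3 (2369 ops/s), Brightly→Machine M6 (2077 ops/s), Larkspur→Machine M5 (1911 ops/s), Iris→Machine M2 (1446 ops/s) — total 1937+1569+2369+2077+1911+1446 = 11309 ops/s.
Max-entry greedy (repeatedly take the single best remaining cell) gives 10788 ops/s, worse by 521.
Next-best assignment: Umbra→Machine M4, Quanta→Machine M1, Harbor→Machine M2, Brightly→Machine M6, Larkspur→Machine M5, Iris→Machine M3 = 11172 ops/s.
No other one-to-one assignment exceeds 11309 ops/s.

Max total: 11309 ops/s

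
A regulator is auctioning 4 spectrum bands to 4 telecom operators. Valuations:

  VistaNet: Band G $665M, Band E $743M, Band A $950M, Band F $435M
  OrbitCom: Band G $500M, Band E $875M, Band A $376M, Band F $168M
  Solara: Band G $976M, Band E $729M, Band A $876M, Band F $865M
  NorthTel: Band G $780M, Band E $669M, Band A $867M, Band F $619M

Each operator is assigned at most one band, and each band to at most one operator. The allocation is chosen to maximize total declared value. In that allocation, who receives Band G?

This is a one-to-one assignment (maximum-weight bipartite matching).
Optimal: VistaNet→Band A ($950M), OrbitCom→Band E ($875M), Solara→Band F ($865M), NorthTel→Band G ($780M) — total 950+875+865+780 = $3470M.
Column-greedy (each band in turn goes to its best remaining operator) gives $3420M, worse by 50.
NorthTel's own top band is Band A ($867M), but forcing NorthTel→Band A and reassigning the rest optimally gives only $3272M — worse by 198.

NorthTel receives Band G.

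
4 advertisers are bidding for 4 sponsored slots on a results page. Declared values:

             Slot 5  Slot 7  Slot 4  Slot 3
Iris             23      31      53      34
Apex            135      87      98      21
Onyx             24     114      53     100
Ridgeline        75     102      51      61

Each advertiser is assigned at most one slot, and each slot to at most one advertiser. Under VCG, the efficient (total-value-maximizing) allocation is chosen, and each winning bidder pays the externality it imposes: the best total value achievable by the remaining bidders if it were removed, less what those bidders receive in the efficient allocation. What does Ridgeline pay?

Ridgeline pays $14.

Efficient allocation: Iris→Slot 4 ($53), Apex→Slot 5 ($135), Onyx→Slot 3 ($100), Ridgeline→Slot 7 ($102); total welfare W = $390.
Ridgeline receives Slot 7 at value $102, so the others get W − 102 = $288.
Without Ridgeline: best allocation of the remaining 3 bidders over all 4 slots is Iris→Slot 4 ($53), Apex→Slot 5 ($135), Onyx→Slot 7 ($114), total $302.
VCG payment = (others' best without Ridgeline) − (others' welfare with Ridgeline) = 302 − 288 = $14.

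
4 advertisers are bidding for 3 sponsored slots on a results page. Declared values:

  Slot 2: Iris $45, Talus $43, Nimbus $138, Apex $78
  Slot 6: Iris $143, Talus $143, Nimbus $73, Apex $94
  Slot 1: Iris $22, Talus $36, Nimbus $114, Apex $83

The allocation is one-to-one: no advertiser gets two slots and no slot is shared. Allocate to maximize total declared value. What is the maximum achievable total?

Max total: $364

Optimal: Nimbus→Slot 2 ($138), Iris→Slot 6 ($143), Apex→Slot 1 ($83) — total 138+143+83 = $364.
Swapping Nimbus↔Apex (Nimbus→Slot 1 $114, Apex→Slot 2 $78) loses 29.
Checked against all permutations: $364 is optimal.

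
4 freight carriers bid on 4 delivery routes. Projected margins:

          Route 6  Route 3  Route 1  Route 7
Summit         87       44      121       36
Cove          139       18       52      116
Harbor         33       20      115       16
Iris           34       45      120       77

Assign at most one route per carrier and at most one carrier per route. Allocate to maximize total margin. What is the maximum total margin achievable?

This is the linear assignment problem.
Optimal: Summit→Route 3 ($44k), Cove→Route 6 ($139k), Harbor→Route 1 ($115k), Iris→Route 7 ($77k) — total 44+139+115+77 = $375k.
Column-greedy (each route in turn goes to its best remaining carrier) gives $321k, worse by 54.
Next-best assignment: Summit→Route 6, Cove→Route 7, Harbor→Route 1, Iris→Route 3 = $363k.

Max total: $375k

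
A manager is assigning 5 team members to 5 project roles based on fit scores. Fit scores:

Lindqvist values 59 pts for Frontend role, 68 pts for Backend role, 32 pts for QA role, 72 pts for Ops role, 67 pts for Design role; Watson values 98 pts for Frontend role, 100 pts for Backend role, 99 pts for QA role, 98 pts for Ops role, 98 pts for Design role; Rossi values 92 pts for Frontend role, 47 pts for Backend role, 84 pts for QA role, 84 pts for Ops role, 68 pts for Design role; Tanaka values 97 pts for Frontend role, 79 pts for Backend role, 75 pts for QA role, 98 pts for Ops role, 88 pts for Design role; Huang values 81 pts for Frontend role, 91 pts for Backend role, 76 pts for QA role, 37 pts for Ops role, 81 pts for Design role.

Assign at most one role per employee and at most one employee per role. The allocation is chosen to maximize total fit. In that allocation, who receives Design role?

Lindqvist receives Design role.

Optimal: Lindqvist→Design role (67 pts), Watson→QA role (99 pts), Rossi→Frontend role (92 pts), Tanaka→Ops role (98 pts), Huang→Backend role (91 pts) — total 67+99+92+98+91 = 447 pts.
Row-greedy (each employee in turn takes its best remaining role) gives 428 pts, worse by 19.
Next-best assignment: Lindqvist→Ops role, Watson→QA role, Rossi→Frontend role, Tanaka→Design role, Huang→Backend role = 442 pts.
No other one-to-one assignment exceeds 447 pts.
Lindqvist's own top role is Ops role (72 pts), but forcing Lindqvist→Ops role and reassigning the rest optimally gives only 442 pts — worse by 5.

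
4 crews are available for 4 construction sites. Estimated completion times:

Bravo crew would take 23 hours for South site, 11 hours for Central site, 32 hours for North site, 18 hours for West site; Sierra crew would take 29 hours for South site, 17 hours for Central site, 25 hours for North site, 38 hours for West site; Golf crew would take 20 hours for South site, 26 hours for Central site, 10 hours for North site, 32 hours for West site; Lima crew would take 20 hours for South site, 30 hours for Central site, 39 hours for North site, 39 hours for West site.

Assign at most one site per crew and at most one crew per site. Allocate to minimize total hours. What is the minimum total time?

Optimal: Bravo crew→West site (18 hours), Sierra crew→Central site (17 hours), Golf crew→North site (10 hours), Lima crew→South site (20 hours) — total 18+17+10+20 = 65 hours.
Column-greedy (each site in turn goes to its cheapest remaining crew) gives 95 hours, worse by 30.
Swapping Lima crew↔Bravo crew (Lima crew→West site 39 hours, Bravo crew→South site 23 hours) adds 24.

Min total: 65 hours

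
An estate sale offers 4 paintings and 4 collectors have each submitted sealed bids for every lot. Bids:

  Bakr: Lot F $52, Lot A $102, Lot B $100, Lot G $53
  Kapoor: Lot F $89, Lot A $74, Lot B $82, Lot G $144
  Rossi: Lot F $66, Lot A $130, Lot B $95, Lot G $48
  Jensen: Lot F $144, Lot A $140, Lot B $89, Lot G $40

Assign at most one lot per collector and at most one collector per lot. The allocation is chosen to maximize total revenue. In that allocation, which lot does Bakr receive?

Bakr receives Lot B.

Optimal: Bakr→Lot B ($100), Kapoor→Lot G ($144), Rossi→Lot A ($130), Jensen→Lot F ($144) — total 100+144+130+144 = $518.
Row-greedy (each collector in turn takes its best remaining lot) gives $485, worse by 33.
Next-best assignment: Bakr→Lot A, Kapoor→Lot G, Rossi→Lot B, Jensen→Lot F = $485.
Checked against all permutations: $518 is optimal.
Bakr's own top lot is Lot A ($102), but forcing Bakr→Lot A and reassigning the rest optimally gives only $485 — worse by 33.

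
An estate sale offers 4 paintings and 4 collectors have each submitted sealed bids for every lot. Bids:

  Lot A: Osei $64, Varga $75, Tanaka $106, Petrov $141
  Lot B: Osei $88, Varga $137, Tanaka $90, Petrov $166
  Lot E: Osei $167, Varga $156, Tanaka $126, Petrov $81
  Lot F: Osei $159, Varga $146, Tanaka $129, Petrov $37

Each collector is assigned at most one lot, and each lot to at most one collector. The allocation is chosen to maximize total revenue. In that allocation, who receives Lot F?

Optimal: Osei→Lot F ($159), Varga→Lot E ($156), Tanaka→Lot A ($106), Petrov→Lot B ($166) — total 159+156+106+166 = $587.
Max-entry greedy (repeatedly take the single best remaining cell) gives $585, worse by 2.
Checked against all permutations: $587 is optimal.
Osei's own top lot is Lot E ($167), but forcing Osei→Lot E and reassigning the rest optimally gives only $585 — worse by 2.

Osei receives Lot F.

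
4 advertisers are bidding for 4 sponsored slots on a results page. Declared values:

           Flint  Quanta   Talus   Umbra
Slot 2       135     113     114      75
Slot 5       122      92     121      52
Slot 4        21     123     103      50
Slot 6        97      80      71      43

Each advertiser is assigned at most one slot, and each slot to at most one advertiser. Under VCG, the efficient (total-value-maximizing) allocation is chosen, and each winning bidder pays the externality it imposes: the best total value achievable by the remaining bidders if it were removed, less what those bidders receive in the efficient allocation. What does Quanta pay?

Efficient allocation: Flint→Slot 2 ($135), Quanta→Slot 4 ($123), Talus→Slot 5 ($121), Umbra→Slot 6 ($43); total welfare W = $422.
Quanta receives Slot 4 at value $123, so the others get W − 123 = $299.
Without Quanta: best allocation of the remaining 3 bidders over all 4 slots is Flint→Slot 2 ($135), Talus→Slot 5 ($121), Umbra→Slot 4 ($50), total $306.
VCG payment = (others' best without Quanta) − (others' welfare with Quanta) = 306 − 299 = $7.

Quanta pays $7.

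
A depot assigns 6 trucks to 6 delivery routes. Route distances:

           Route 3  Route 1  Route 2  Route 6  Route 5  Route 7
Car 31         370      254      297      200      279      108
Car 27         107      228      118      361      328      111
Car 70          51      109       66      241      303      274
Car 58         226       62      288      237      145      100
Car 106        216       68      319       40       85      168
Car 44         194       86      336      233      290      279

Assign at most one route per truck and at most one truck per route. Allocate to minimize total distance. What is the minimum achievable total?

Min total: 548 km

Optimal: Car 31→Route 7 (108 km), Car 27→Route 2 (118 km), Car 70→Route 3 (51 km), Car 58→Route 5 (145 km), Car 106→Route 6 (40 km), Car 44→Route 1 (86 km) — total 108+118+51+145+40+86 = 548 km.
Row-greedy (each truck in turn takes its cheapest remaining route) gives 673 km, worse by 125.
Swapping Car 58↔Car 31 (Car 58→Route 7 100 km, Car 31→Route 5 279 km) adds 126.
Checked against all permutations: 548 km is optimal.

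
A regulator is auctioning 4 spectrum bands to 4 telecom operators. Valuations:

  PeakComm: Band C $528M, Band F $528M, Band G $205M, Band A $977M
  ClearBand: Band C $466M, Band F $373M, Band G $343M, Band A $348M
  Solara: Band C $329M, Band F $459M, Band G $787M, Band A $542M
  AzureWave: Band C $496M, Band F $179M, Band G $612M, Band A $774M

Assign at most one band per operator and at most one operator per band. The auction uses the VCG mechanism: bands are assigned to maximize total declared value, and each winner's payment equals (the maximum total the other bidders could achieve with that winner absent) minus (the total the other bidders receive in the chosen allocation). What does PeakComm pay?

Efficient allocation: PeakComm→Band A ($977M), ClearBand→Band F ($373M), Solara→Band G ($787M), AzureWave→Band C ($496M); total welfare W = $2633M.
PeakComm receives Band A at value $977M, so the others get W − 977 = $1656M.
Without PeakComm: best allocation of the remaining 3 bidders over all 4 bands is ClearBand→Band C ($466M), Solara→Band G ($787M), AzureWave→Band A ($774M), total $2027M.
VCG payment = (others' best without PeakComm) − (others' welfare with PeakComm) = 2027 − 1656 = $371M.

PeakComm pays $371M.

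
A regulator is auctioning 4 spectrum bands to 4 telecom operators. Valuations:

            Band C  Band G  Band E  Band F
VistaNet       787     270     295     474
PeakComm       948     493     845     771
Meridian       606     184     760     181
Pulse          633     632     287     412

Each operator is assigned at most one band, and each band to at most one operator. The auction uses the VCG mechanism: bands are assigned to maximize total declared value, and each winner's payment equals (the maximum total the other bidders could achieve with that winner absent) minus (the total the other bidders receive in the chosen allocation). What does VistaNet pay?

VistaNet pays $177M.

Efficient allocation: VistaNet→Band C ($787M), PeakComm→Band F ($771M), Meridian→Band E ($760M), Pulse→Band G ($632M); total welfare W = $2950M.
VistaNet receives Band C at value $787M, so the others get W − 787 = $2163M.
Without VistaNet: best allocation of the remaining 3 bidders over all 4 bands is PeakComm→Band C ($948M), Meridian→Band E ($760M), Pulse→Band G ($632M), total $2340M.
VCG payment = (others' best without VistaNet) − (others' welfare with VistaNet) = 2340 − 2163 = $177M.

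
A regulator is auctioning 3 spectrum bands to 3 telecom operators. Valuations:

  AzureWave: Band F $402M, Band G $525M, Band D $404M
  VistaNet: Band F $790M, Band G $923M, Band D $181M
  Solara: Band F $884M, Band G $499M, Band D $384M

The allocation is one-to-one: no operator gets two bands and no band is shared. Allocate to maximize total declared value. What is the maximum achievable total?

Max total: $2211M

This is a one-to-one assignment (maximum-weight bipartite matching).
Optimal: AzureWave→Band D ($404M), VistaNet→Band G ($923M), Solara→Band F ($884M) — total 404+923+884 = $2211M.
Row-greedy (each operator in turn takes its best remaining band) gives $1699M, worse by 512.
Next-best assignment: AzureWave→Band F, VistaNet→Band G, Solara→Band D = $1709M.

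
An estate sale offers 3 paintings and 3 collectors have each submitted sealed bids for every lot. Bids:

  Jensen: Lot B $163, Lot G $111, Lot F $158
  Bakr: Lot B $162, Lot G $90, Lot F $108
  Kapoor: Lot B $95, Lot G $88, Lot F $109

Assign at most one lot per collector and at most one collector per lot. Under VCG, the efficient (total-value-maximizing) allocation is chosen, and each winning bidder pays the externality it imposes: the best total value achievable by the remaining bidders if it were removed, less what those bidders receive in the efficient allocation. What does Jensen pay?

Efficient allocation: Jensen→Lot F ($158), Bakr→Lot B ($162), Kapoor→Lot G ($88); total welfare W = $408.
Jensen receives Lot F at value $158, so the others get W − 158 = $250.
Without Jensen: best allocation of the remaining 2 bidders over all 3 lots is Bakr→Lot B ($162), Kapoor→Lot F ($109), total $271.
VCG payment = (others' best without Jensen) − (others' welfare with Jensen) = 271 − 250 = $21.

Jensen pays $21.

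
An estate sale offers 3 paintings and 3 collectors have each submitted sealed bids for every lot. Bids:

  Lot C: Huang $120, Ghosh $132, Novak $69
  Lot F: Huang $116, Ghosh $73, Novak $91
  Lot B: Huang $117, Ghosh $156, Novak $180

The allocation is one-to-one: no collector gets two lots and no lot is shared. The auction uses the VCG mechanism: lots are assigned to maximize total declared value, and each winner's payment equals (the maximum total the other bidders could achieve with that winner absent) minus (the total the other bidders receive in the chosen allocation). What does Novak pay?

Efficient allocation: Huang→Lot F ($116), Ghosh→Lot C ($132), Novak→Lot B ($180); total welfare W = $428.
Novak receives Lot B at value $180, so the others get W − 180 = $248.
Without Novak: best allocation of the remaining 2 bidders over all 3 lots is Huang→Lot C ($120), Ghosh→Lot B ($156), total $276.
VCG payment = (others' best without Novak) − (others' welfare with Novak) = 276 − 248 = $28.

Novak pays $28.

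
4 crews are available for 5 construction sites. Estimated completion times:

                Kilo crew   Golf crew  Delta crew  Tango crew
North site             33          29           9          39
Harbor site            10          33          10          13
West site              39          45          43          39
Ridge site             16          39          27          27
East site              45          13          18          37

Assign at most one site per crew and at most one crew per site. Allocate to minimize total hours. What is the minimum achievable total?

This is the linear assignment problem.
Optimal: Kilo crew→Ridge site (16 hours), Golf crew→East site (13 hours), Delta crew→North site (9 hours), Tango crew→Harbor site (13 hours) — total 16+13+9+13 = 51 hours.
Column-greedy (each site in turn goes to its cheapest remaining crew) gives 97 hours, worse by 46.
Next-best assignment: Kilo crew→Harbor site, Golf crew→East site, Delta crew→North site, Tango crew→Ridge site = 59 hours.
Swapping Kilo crew↔Delta crew (Kilo crew→North site 33 hours, Delta crew→Ridge site 27 hours) adds 35.

Minimum total: 51 hours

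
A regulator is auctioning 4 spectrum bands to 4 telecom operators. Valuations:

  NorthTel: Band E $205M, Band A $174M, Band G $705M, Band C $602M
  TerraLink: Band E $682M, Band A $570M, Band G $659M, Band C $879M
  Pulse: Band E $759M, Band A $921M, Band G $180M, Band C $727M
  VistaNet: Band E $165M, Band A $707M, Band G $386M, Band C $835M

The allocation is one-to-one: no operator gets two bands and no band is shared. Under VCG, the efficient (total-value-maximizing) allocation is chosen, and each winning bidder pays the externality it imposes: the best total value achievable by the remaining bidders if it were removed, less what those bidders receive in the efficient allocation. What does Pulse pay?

Pulse pays $69M.

Efficient allocation: NorthTel→Band G ($705M), TerraLink→Band E ($682M), Pulse→Band A ($921M), VistaNet→Band C ($835M); total welfare W = $3143M.
Pulse receives Band A at value $921M, so the others get W − 921 = $2222M.
Without Pulse: best allocation of the remaining 3 bidders over all 4 bands is NorthTel→Band G ($705M), TerraLink→Band C ($879M), VistaNet→Band A ($707M), total $2291M.
VCG payment = (others' best without Pulse) − (others' welfare with Pulse) = 2291 − 2222 = $69M.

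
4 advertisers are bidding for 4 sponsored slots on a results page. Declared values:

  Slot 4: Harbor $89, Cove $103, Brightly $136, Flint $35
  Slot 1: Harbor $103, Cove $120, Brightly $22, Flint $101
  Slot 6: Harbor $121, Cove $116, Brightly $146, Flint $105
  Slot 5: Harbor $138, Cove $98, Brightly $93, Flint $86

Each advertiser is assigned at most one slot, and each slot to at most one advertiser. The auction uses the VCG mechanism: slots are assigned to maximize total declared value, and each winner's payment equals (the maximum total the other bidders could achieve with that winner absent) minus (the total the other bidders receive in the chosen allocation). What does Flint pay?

Efficient allocation: Harbor→Slot 5 ($138), Cove→Slot 1 ($120), Brightly→Slot 4 ($136), Flint→Slot 6 ($105); total welfare W = $499.
Flint receives Slot 6 at value $105, so the others get W − 105 = $394.
Without Flint: best allocation of the remaining 3 bidders over all 4 slots is Harbor→Slot 5 ($138), Cove→Slot 1 ($120), Brightly→Slot 6 ($146), total $404.
VCG payment = (others' best without Flint) − (others' welfare with Flint) = 404 − 394 = $10.

Flint pays $10.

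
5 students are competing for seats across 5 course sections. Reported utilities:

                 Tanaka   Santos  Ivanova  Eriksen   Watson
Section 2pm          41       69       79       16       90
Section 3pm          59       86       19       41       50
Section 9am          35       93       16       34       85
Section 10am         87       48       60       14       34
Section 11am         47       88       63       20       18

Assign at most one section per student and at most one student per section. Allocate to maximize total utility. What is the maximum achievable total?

Optimal: Tanaka→Section 10am (87 points), Santos→Section 11am (88 points), Ivanova→Section 2pm (79 points), Eriksen→Section 3pm (41 points), Watson→Section 9am (85 points) — total 87+88+79+41+85 = 380 points.
Column-greedy (each section in turn goes to its best remaining student) gives 291 points, worse by 89.

Max total: 380 points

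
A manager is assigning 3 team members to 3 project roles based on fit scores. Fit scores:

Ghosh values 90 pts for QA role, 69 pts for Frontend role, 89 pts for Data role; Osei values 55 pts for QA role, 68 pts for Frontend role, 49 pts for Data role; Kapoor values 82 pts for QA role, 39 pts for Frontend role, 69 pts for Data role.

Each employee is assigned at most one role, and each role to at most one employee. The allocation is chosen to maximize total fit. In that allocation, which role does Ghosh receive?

Ghosh receives Data role.

This is a one-to-one assignment (maximum-weight bipartite matching).
Optimal: Ghosh→Data role (89 pts), Osei→Frontend role (68 pts), Kapoor→QA role (82 pts) — total 89+68+82 = 239 pts.
Column-greedy (each role in turn goes to its best remaining employee) gives 227 pts, worse by 12.
Next-best assignment: Ghosh→QA role, Osei→Frontend role, Kapoor→Data role = 227 pts.
Swapping Ghosh↔Osei (Ghosh→Frontend role 69 pts, Osei→Data role 49 pts) loses 39.
Ghosh's own top role is QA role (90 pts), but forcing Ghosh→QA role and reassigning the rest optimally gives only 227 pts — worse by 12.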